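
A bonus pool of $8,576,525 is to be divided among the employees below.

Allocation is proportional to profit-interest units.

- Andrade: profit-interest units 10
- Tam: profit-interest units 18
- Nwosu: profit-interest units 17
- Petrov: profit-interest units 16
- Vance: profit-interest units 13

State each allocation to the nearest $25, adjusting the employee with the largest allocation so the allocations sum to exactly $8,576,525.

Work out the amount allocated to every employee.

Andrade: $1,159,000 | Tam: $2,086,200 | Nwosu: $1,970,275 | Petrov: $1,854,375 | Vance: $1,506,675

Combined profit-interest units = 74.
Unrounded shares: Andrade 10/74 × $8,576,525 = 1,158,989.86; Tam 18/74 × $8,576,525 = 2,086,181.76; Nwosu 17/74 × $8,576,525 = 1,970,282.77; Petrov 16/74 × $8,576,525 = 1,854,383.78; Vance 13/74 × $8,576,525 = 1,506,686.82.
Rounded to nearest $25: Andrade $1,159,000; Tam $2,086,175; Nwosu $1,970,275; Petrov $1,854,375; Vance $1,506,675. Sum = $8,576,500.
Difference $8,576,525 − $8,576,500 = +$25 applied to largest allocation (Tam): Tam becomes $2,086,200.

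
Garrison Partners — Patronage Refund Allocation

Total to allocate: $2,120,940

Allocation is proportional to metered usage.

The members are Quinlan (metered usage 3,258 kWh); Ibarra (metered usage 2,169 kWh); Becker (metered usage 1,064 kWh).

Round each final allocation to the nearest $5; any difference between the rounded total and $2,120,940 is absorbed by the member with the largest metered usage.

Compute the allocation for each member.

Total metered usage = 3,258 + 2,169 + 1,064 = 6,491.
Pro-rata amounts: Quinlan 1,064,554.39; Ibarra 708,722.67; Becker 347,662.94.
At nearest $5: Quinlan $1,064,555; Ibarra $708,725; Becker $347,665. Sum = $2,120,945.
Difference $2,120,940 − $2,120,945 = −$5 applied to largest metered usage (Quinlan): Quinlan becomes $1,064,550.

Quinlan: $1,064,550; Ibarra: $708,725; Becker: $347,665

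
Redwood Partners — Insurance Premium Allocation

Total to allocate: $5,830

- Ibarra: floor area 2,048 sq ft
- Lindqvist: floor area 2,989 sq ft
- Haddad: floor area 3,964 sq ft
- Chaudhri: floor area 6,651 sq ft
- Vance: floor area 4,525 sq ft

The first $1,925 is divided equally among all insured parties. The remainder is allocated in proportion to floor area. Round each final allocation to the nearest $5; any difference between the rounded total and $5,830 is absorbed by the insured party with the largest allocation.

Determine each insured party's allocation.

First tranche $1,925 split equally: $385 each.
Remainder $3,905 by floor area (total 20,177): Ibarra 396.36 → $395; Lindqvist 578.48 → $580; Haddad 767.18 → $765; Chaudhri 1,287.22 → $1,285; Vance 875.76 → $875.
Rounding difference +$5 on remainder applied to Chaudhri.
Totals: Ibarra $385 + $395 = $780; Lindqvist $385 + $580 = $965; Haddad $385 + $765 = $1,150; Chaudhri $385 + $1,290 = $1,675; Vance $385 + $875 = $1,260.

Ibarra: $780 | Lindqvist: $965 | Haddad: $1,150 | Chaudhri: $1,675 | Vance: $1,260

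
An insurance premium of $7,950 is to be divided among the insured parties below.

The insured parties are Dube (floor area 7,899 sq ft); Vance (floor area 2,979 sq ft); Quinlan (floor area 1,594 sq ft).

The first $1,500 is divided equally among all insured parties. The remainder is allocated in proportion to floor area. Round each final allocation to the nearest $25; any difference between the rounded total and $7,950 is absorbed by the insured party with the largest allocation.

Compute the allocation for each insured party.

Dube: $4,575 · Vance: $2,050 · Quinlan: $1,325

First tranche $1,500 split equally: $500 each.
Remainder $6,450 by floor area (total 12,472): Dube 4,085.03 → $4,075; Vance 1,540.61 → $1,550; Quinlan 824.35 → $825.
Totals: Dube $500 + $4,075 = $4,575; Vance $500 + $1,550 = $2,050; Quinlan $500 + $825 = $1,325.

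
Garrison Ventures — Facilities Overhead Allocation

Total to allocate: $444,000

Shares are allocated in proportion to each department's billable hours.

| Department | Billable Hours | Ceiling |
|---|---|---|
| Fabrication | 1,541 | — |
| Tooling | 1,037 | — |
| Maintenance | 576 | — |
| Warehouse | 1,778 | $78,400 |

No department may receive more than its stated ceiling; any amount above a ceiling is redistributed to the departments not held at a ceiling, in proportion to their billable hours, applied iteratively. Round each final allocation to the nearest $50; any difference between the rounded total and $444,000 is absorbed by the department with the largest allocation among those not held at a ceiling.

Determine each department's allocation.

Billable hours total: 4,932.
Unconstrained shares: Fabrication 138,727.49; Tooling 93,355.23; Maintenance 51,854.01; Warehouse 160,063.26.
Capped: Warehouse ($78,400); remaining pool $365,600 reallocated over remaining billable hours 3,154.
Redistributed shares: Fabrication 178,627.01 → $178,650; Tooling 120,205.20 → $120,200; Maintenance 66,767.79 → $66,750.

Fabrication: $178,650 | Tooling: $120,200 | Maintenance: $66,750 | Warehouse: $78,400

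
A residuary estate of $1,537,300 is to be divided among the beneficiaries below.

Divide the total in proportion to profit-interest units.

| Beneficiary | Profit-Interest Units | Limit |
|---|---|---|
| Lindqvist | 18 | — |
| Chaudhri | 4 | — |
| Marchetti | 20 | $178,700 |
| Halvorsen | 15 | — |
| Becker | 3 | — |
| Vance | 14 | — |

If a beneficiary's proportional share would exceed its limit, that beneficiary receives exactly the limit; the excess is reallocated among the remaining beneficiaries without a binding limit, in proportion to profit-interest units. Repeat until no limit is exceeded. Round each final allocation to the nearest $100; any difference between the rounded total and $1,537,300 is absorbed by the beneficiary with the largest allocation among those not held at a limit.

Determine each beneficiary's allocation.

Lindqvist: $452,900 · Chaudhri: $100,600 · Marchetti: $178,700 · Halvorsen: $377,400 · Becker: $75,500 · Vance: $352,200

Total profit-interest units = 74.
Unconstrained shares: Lindqvist 373,937.84; Chaudhri 83,097.30; Marchetti 415,486.49; Halvorsen 311,614.86; Becker 62,322.97; Vance 290,840.54.
Cap binds for Marchetti ($178,700); remaining pool $1,358,600 reallocated over remaining profit-interest units 54.
Redistributed shares: Lindqvist 452,866.67 → $452,900; Chaudhri 100,637.04 → $100,600; Halvorsen 377,388.89 → $377,400; Becker 75,477.78 → $75,500; Vance 352,229.63 → $352,200.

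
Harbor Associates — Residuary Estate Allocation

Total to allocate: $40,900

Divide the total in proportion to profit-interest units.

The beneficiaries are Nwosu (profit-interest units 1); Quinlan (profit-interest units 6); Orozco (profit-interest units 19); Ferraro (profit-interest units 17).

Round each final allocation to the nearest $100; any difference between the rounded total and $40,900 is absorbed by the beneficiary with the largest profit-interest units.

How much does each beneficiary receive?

Nwosu: $1,000 | Quinlan: $5,700 | Orozco: $18,000 | Ferraro: $16,200

Sum of profit-interest units: 1 + 6 + 19 + 17 = 43.
Proportional shares: Nwosu 951.16; Quinlan 5,706.98; Orozco 18,072.09; Ferraro 16,169.77.
After rounding ($100): Nwosu $1,000; Quinlan $5,700; Orozco $18,100; Ferraro $16,200. Sum = $41,000.
Difference $40,900 − $41,000 = −$100 applied to largest profit-interest units (Orozco): Orozco becomes $18,000.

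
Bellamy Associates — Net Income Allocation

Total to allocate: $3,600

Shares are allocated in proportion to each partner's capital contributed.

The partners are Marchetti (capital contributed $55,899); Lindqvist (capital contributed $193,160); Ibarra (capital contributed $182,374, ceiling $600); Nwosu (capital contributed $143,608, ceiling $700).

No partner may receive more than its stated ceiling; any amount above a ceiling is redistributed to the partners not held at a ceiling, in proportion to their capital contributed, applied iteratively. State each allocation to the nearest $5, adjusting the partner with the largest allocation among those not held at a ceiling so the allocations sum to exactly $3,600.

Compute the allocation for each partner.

Combined capital contributed = 575,041.
Proportional shares (ignoring caps): Marchetti 349.95; Lindqvist 1,209.26; Ibarra 1,141.74; Nwosu 899.05.
Capped: Ibarra ($600), Nwosu ($700); balance $2,300 reallocated over remaining capital contributed 249,059.
Redistributed shares: Marchetti 516.21 → $515; Lindqvist 1,783.79 → $1,785.

Marchetti: $515 · Lindqvist: $1,785 · Ibarra: $600 · Nwosu: $700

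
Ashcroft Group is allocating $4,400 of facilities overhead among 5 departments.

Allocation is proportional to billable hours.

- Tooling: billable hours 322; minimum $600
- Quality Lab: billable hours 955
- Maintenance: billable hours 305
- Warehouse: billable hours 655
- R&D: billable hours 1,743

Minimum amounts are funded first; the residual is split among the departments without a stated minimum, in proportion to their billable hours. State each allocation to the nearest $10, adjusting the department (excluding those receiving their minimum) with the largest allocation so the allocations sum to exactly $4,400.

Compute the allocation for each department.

Tooling: $600 · Quality Lab: $990 · Maintenance: $320 · Warehouse: $680 · R&D: $1,810

Minimums first: Tooling $600. Balance $3,800.
Balance split over remaining billable hours 3,658: Quality Lab 992.07 → $990; Maintenance 316.84 → $320; Warehouse 680.43 → $680; R&D 1,810.66 → $1,810.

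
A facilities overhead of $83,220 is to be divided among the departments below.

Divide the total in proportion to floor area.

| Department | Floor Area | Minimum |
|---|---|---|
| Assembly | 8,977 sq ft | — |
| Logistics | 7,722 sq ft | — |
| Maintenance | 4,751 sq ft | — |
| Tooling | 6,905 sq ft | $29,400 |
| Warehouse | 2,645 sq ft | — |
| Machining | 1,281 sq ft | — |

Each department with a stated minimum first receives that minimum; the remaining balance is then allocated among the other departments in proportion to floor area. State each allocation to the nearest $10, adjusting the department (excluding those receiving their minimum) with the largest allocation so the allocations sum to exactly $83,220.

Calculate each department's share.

Assembly: $19,030 · Logistics: $16,380 · Maintenance: $10,080 · Tooling: $29,400 · Warehouse: $5,610 · Machining: $2,720

Minimums first: Tooling $29,400. Remaining pool $53,820.
Remaining pool split over remaining floor area 25,376: Assembly 19,039.33 → $19,040; Logistics 16,377.60 → $16,380; Maintenance 10,076.40 → $10,080; Warehouse 5,609.78 → $5,610; Machining 2,716.88 → $2,720.
Rounding difference −$10 applied to Assembly → $19,030.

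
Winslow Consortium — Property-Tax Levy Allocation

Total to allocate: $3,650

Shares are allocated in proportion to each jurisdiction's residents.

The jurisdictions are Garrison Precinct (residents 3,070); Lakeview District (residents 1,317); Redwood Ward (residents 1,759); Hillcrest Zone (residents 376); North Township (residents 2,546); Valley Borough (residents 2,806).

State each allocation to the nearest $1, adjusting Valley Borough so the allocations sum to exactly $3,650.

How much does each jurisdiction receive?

Garrison Precinct: $944 | Lakeview District: $405 | Redwood Ward: $541 | Hillcrest Zone: $116 | North Township: $783 | Valley Borough: $861

Combined residents = 11,874.
Pro-rata amounts: Garrison Precinct 3,070/11,874 × $3,650 = 943.70; Lakeview District 1,317/11,874 × $3,650 = 404.84; Redwood Ward 1,759/11,874 × $3,650 = 540.71; Hillcrest Zone 376/11,874 × $3,650 = 115.58; North Township 2,546/11,874 × $3,650 = 782.63; Valley Borough 2,806/11,874 × $3,650 = 862.55.
At nearest $1: Garrison Precinct $944; Lakeview District $405; Redwood Ward $541; Hillcrest Zone $116; North Township $783; Valley Borough $863. Sum = $3,652.
Difference $3,650 − $3,652 = −$2 applied to Valley Borough: Valley Borough becomes $861.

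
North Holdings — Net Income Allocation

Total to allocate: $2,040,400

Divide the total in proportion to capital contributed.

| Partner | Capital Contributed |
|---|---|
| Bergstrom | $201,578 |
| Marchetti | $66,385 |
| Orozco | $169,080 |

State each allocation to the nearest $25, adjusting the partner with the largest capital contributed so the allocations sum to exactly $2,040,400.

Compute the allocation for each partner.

Capital contributed total: 201,578 + 66,385 + 169,080 = 437,043.
Pro-rata amounts: Bergstrom 941,096.76; Marchetti 309,928.21; Orozco 789,375.03.
After rounding ($25): Bergstrom $941,100; Marchetti $309,925; Orozco $789,375. Sum = $2,040,400.
No rounding difference to absorb.

Bergstrom: $941,100; Marchetti: $309,925; Orozco: $789,375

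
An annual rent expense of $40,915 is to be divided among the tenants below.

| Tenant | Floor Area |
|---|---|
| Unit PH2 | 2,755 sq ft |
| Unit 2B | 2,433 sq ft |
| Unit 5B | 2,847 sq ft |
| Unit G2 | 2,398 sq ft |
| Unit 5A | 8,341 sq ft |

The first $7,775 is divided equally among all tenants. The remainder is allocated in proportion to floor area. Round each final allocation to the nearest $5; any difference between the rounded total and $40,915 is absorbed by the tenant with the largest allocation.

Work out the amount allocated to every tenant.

Unit PH2: $6,420; Unit 2B: $5,850; Unit 5B: $6,580; Unit G2: $5,790; Unit 5A: $16,275

Equal tier: $7,775 ÷ 5 = $1,555 apiece.
Remainder $33,140 by floor area (total 18,774): Unit PH2 4,863.15 → $4,865; Unit 2B 4,294.75 → $4,295; Unit 5B 5,025.54 → $5,025; Unit G2 4,232.97 → $4,235; Unit 5A 14,723.59 → $14,725.
Rounding difference −$5 on remainder applied to Unit 5A.
Totals: Unit PH2 $1,555 + $4,865 = $6,420; Unit 2B $1,555 + $4,295 = $5,850; Unit 5B $1,555 + $5,025 = $6,580; Unit G2 $1,555 + $4,235 = $5,790; Unit 5A $1,555 + $14,720 = $16,275.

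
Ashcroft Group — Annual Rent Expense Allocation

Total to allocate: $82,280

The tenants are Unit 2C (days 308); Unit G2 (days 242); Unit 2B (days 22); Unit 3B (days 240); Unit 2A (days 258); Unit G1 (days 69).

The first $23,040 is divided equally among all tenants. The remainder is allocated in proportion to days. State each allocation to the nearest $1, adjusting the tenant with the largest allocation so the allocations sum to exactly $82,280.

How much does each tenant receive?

$23,040 shared equally gives $3,840 per tenant.
Remainder $59,240 by days (total 1,139): Unit 2C 16,019.24 → $16,019; Unit G2 12,586.55 → $12,587; Unit 2B 1,144.23 → $1,144; Unit 3B 12,482.53 → $12,483; Unit 2A 13,418.72 → $13,419; Unit G1 3,588.73 → $3,589.
Rounding difference −$1 on remainder applied to Unit 2C.
Totals: Unit 2C $3,840 + $16,018 = $19,858; Unit G2 $3,840 + $12,587 = $16,427; Unit 2B $3,840 + $1,144 = $4,984; Unit 3B $3,840 + $12,483 = $16,323; Unit 2A $3,840 + $13,419 = $17,259; Unit G1 $3,840 + $3,589 = $7,429.

Unit 2C: $19,858 · Unit G2: $16,427 · Unit 2B: $4,984 · Unit 3B: $16,323 · Unit 2A: $17,259 · Unit G1: $7,429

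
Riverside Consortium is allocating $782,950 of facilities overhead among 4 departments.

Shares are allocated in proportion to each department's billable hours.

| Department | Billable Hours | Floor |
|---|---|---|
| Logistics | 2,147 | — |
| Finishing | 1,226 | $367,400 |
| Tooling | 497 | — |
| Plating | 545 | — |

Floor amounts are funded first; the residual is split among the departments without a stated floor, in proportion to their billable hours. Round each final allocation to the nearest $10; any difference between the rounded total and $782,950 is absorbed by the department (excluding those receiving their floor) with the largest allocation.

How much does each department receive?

Logistics: $279,770 · Finishing: $367,400 · Tooling: $64,760 · Plating: $71,020

Fund the minimums — Finishing $367,400. Remaining pool $415,550.
Remaining pool split over remaining billable hours 3,189: Logistics 279,769.79 → $279,770; Tooling 64,762.73 → $64,760; Plating 71,017.48 → $71,020.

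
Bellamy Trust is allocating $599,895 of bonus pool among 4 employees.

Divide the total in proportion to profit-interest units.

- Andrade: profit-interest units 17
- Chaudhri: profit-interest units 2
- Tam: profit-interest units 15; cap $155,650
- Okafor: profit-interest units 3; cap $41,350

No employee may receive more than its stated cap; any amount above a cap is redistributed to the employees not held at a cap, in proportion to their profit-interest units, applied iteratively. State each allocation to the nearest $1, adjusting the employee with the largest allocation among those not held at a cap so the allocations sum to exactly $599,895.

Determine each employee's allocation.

Total profit-interest units = 37.
Proportional shares (ignoring caps): Andrade 275,627.43; Chaudhri 32,426.76; Tam 243,200.68; Okafor 48,640.14.
Cap binds for Tam ($155,650), Okafor ($41,350); residual $402,895 reallocated over remaining profit-interest units 19.
Shares after redistribution: Andrade 360,485.00 → $360,485; Chaudhri 42,410.00 → $42,410.

Andrade: $360,485; Chaudhri: $42,410; Tam: $155,650; Okafor: $41,350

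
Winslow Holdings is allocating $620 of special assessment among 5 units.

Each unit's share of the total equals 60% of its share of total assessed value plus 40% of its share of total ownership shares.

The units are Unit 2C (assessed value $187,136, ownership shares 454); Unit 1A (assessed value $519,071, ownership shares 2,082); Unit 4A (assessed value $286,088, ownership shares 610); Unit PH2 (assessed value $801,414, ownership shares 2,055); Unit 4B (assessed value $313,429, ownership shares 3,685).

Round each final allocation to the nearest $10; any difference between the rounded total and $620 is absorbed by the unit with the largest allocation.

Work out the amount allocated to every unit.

Assessed value total 2,107,138; ownership shares total 8,886.
Combined weights (60% assessed value + 40% ownership shares): Unit 2C 0.0737; Unit 1A 0.2415; Unit 4A 0.1089; Unit PH2 0.3207; Unit 4B 0.2551.
Pro-rata amounts: Unit 2C 45.71; Unit 1A 149.74; Unit 4A 67.53; Unit PH2 198.84; Unit 4B 158.18.
After rounding ($10): Unit 2C $50; Unit 1A $150; Unit 4A $70; Unit PH2 $200; Unit 4B $160. Sum = $630.
Difference $620 − $630 = −$10 applied to largest allocation (Unit PH2): Unit PH2 becomes $190.

Unit 2C: $50 | Unit 1A: $150 | Unit 4A: $70 | Unit PH2: $190 | Unit 4B: $160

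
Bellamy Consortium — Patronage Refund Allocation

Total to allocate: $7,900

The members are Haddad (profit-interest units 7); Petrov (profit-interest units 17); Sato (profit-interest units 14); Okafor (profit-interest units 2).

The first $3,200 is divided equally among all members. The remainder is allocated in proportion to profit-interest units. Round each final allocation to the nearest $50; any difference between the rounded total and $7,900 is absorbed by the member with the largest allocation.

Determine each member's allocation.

First tranche $3,200 split equally: $800 each.
Remainder $4,700 by profit-interest units (total 40): Haddad 822.50 → $800; Petrov 1,997.50 → $2,000; Sato 1,645.00 → $1,650; Okafor 235.00 → $250.
Totals: Haddad $800 + $800 = $1,600; Petrov $800 + $2,000 = $2,800; Sato $800 + $1,650 = $2,450; Okafor $800 + $250 = $1,050.

Haddad: $1,600 · Petrov: $2,800 · Sato: $2,450 · Okafor: $1,050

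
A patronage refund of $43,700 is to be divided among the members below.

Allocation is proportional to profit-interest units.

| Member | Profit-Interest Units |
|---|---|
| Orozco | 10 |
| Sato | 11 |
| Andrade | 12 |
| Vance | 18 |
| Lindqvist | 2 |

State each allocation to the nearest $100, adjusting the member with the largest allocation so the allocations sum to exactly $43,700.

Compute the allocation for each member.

Total profit-interest units = 53.
Pro-rata amounts: Orozco 10/53 × $43,700 = 8,245.28; Sato 11/53 × $43,700 = 9,069.81; Andrade 12/53 × $43,700 = 9,894.34; Vance 18/53 × $43,700 = 14,841.51; Lindqvist 2/53 × $43,700 = 1,649.06.
Rounded to nearest $100: Orozco $8,200; Sato $9,100; Andrade $9,900; Vance $14,800; Lindqvist $1,600. Sum = $43,600.
Difference $43,700 − $43,600 = +$100 applied to largest allocation (Vance): Vance becomes $14,900.

Orozco: $8,200 | Sato: $9,100 | Andrade: $9,900 | Vance: $14,900 | Lindqvist: $1,600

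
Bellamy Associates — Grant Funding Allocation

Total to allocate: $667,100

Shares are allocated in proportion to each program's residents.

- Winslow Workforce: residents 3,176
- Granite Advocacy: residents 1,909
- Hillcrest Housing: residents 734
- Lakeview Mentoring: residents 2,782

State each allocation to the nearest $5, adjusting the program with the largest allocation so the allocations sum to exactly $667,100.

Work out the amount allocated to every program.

Sum of residents: 8,601.
Pro-rata amounts: Winslow Workforce 3,176/8,601 × $667,100 = 246,332.94; Granite Advocacy 1,909/8,601 × $667,100 = 148,063.47; Hillcrest Housing 734/8,601 × $667,100 = 56,929.59; Lakeview Mentoring 2,782/8,601 × $667,100 = 215,774.00.
After rounding ($5): Winslow Workforce $246,335; Granite Advocacy $148,065; Hillcrest Housing $56,930; Lakeview Mentoring $215,775. Sum = $667,105.
Difference $667,100 − $667,105 = −$5 applied to largest allocation (Winslow Workforce): Winslow Workforce becomes $246,330.

Winslow Workforce: $246,330 | Granite Advocacy: $148,065 | Hillcrest Housing: $56,930 | Lakeview Mentoring: $215,775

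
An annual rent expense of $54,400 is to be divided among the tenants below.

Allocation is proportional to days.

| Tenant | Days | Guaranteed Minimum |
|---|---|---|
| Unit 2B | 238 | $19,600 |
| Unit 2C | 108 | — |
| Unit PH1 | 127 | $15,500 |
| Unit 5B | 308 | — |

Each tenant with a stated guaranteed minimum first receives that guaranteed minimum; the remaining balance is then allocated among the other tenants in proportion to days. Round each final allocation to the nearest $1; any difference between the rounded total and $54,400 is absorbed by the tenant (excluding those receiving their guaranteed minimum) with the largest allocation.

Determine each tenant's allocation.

Unit 2B: $19,600; Unit 2C: $5,011; Unit PH1: $15,500; Unit 5B: $14,289

Minimums first: Unit 2B $19,600; Unit PH1 $15,500. Remaining pool $19,300.
Remaining pool split over remaining days 416: Unit 2C 5,010.58 → $5,011; Unit 5B 14,289.42 → $14,289.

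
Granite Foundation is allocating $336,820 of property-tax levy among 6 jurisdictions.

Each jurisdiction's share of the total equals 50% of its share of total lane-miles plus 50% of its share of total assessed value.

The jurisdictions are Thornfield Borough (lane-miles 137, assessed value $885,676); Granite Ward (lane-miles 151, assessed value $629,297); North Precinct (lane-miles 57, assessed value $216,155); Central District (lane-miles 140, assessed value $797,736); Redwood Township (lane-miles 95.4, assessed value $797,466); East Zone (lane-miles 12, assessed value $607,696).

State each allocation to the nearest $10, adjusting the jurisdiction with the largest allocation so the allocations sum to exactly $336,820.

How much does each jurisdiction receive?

Lane-miles total 592.4; assessed value total 3,934,026.
Blended shares (50% lane-miles + 50% assessed value): Thornfield Borough 0.2282; Granite Ward 0.2074; North Precinct 0.0756; Central District 0.2196; Redwood Township 0.1819; East Zone 0.0874.
Unrounded shares: Thornfield Borough 76,861.46; Granite Ward 69,866.22; North Precinct 25,457.49; Central District 73,949.73; Redwood Township 61,259.09; East Zone 29,426.00.
After rounding ($10): Thornfield Borough $76,860; Granite Ward $69,870; North Precinct $25,460; Central District $73,950; Redwood Township $61,260; East Zone $29,430. Sum = $336,830.
Difference $336,820 − $336,830 = −$10 applied to largest allocation (Thornfield Borough): Thornfield Borough becomes $76,850.

Thornfield Borough: $76,850; Granite Ward: $69,870; North Precinct: $25,460; Central District: $73,950; Redwood Township: $61,260; East Zone: $29,430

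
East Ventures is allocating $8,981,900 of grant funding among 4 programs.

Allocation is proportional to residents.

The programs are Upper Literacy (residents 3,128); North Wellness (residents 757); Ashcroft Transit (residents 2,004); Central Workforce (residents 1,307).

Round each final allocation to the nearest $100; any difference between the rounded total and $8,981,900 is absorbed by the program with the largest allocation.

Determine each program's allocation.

Combined residents = 7,196.
Proportional shares: Upper Literacy 3,128/7,196 × $8,981,900 = 3,904,305.61; North Wellness 757/7,196 × $8,981,900 = 944,871.91; Ashcroft Transit 2,004/7,196 × $8,981,900 = 2,501,351.81; Central Workforce 1,307/7,196 × $8,981,900 = 1,631,370.66.
At nearest $100: Upper Literacy $3,904,300; North Wellness $944,900; Ashcroft Transit $2,501,400; Central Workforce $1,631,400. Sum = $8,982,000.
Difference $8,981,900 − $8,982,000 = −$100 applied to largest allocation (Upper Literacy): Upper Literacy becomes $3,904,200.

Upper Literacy: $3,904,200; North Wellness: $944,900; Ashcroft Transit: $2,501,400; Central Workforce: $1,631,400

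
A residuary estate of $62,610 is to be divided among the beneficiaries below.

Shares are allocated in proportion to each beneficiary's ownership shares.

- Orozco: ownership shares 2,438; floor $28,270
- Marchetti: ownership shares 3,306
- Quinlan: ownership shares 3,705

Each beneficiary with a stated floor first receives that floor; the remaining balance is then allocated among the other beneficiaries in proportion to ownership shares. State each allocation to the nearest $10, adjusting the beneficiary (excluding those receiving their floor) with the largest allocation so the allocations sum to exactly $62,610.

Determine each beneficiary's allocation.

Minimums first: Orozco $28,270. Balance $34,340.
Balance split over remaining ownership shares 7,011: Marchetti 16,192.85 → $16,190; Quinlan 18,147.15 → $18,150.

Orozco: $28,270; Marchetti: $16,190; Quinlan: $18,150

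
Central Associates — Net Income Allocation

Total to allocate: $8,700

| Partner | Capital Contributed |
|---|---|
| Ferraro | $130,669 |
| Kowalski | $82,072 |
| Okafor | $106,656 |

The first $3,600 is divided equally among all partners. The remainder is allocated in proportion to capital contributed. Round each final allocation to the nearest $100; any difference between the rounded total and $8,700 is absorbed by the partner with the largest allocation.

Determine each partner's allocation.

First tranche $3,600 split equally: $1,200 each.
Remainder $5,100 by capital contributed (total 319,397): Ferraro 2,086.47 → $2,100; Kowalski 1,310.49 → $1,300; Okafor 1,703.04 → $1,700.
Totals: Ferraro $1,200 + $2,100 = $3,300; Kowalski $1,200 + $1,300 = $2,500; Okafor $1,200 + $1,700 = $2,900.

Ferraro: $3,300 · Kowalski: $2,500 · Okafor: $2,900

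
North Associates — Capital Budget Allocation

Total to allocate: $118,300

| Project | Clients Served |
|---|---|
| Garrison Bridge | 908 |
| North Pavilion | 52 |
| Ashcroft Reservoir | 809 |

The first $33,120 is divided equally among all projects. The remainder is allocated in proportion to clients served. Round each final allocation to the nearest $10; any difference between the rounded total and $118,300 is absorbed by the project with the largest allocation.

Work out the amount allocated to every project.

Garrison Bridge: $54,770 | North Pavilion: $13,540 | Ashcroft Reservoir: $49,990

Equal tier: $33,120 ÷ 3 = $11,040 apiece.
Remainder $85,180 by clients served (total 1,769): Garrison Bridge 43,721.56 → $43,720; North Pavilion 2,503.88 → $2,500; Ashcroft Reservoir 38,954.56 → $38,950.
Rounding difference +$10 on remainder applied to Garrison Bridge.
Totals: Garrison Bridge $11,040 + $43,730 = $54,770; North Pavilion $11,040 + $2,500 = $13,540; Ashcroft Reservoir $11,040 + $38,950 = $49,990.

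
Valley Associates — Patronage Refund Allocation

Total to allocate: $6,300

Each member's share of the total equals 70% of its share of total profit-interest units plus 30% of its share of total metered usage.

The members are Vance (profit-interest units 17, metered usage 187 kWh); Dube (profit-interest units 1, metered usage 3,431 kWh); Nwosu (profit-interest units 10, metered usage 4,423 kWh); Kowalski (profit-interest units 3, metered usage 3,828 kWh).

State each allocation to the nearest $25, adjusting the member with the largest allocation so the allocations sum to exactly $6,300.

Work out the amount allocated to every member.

Profit-interest units total 31; metered usage total 11,869.
Combined weights (70% profit-interest units + 30% metered usage): Vance 0.3886; Dube 0.1093; Nwosu 0.3376; Kowalski 0.1645.
Pro-rata amounts: Vance 2,448.16; Dube 688.60; Nwosu 2,126.89; Kowalski 1,036.34.
After rounding ($25): Vance $2,450; Dube $700; Nwosu $2,125; Kowalski $1,025. Sum = $6,300.
No rounding difference to absorb.

Vance: $2,450 | Dube: $700 | Nwosu: $2,125 | Kowalski: $1,025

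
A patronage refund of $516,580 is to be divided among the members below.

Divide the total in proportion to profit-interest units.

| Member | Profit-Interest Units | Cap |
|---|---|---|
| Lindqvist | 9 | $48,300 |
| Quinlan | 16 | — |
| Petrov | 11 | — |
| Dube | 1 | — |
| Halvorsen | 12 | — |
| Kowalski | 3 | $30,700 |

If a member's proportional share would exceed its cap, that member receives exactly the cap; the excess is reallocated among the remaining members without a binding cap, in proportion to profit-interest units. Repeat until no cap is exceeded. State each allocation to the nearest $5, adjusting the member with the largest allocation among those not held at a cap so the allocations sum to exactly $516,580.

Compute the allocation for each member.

Combined profit-interest units = 52.
Proportional shares (ignoring caps): Lindqvist 89,408.08; Quinlan 158,947.69; Petrov 109,276.54; Dube 9,934.23; Halvorsen 119,210.77; Kowalski 29,802.69.
Capped: Lindqvist ($48,300); residual $468,280 reallocated over remaining profit-interest units 43.
Capped: Kowalski ($30,700); residual $437,580 reallocated over remaining profit-interest units 40.
Remaining shares: Quinlan 175,032.00 → $175,030; Petrov 120,334.50 → $120,335; Dube 10,939.50 → $10,940; Halvorsen 131,274.00 → $131,275.

Lindqvist: $48,300; Quinlan: $175,030; Petrov: $120,335; Dube: $10,940; Halvorsen: $131,275; Kowalski: $30,700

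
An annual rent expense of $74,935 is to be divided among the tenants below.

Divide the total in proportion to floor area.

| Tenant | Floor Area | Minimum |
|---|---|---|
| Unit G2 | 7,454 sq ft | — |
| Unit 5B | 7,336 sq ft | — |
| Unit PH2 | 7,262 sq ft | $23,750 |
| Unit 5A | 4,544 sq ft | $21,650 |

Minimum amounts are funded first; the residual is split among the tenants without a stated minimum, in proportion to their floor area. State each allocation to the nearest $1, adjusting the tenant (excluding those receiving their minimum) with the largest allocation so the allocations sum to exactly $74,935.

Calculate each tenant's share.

Unit G2: $14,885 · Unit 5B: $14,650 · Unit PH2: $23,750 · Unit 5A: $21,650

Minimums first: Unit PH2 $23,750; Unit 5A $21,650. Residual $29,535.
Residual split over remaining floor area 14,790: Unit G2 14,885.32 → $14,885; Unit 5B 14,649.68 → $14,650.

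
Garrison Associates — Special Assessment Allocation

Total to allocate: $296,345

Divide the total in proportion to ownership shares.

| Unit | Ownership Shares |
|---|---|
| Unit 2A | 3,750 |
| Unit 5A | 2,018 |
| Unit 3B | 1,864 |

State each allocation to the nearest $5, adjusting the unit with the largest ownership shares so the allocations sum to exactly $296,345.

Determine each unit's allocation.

Unit 2A: $145,610 · Unit 5A: $78,355 · Unit 3B: $72,380

Sum of ownership shares: 3,750 + 2,018 + 1,864 = 7,632.
Proportional shares: Unit 2A 145,609.77; Unit 5A 78,357.47; Unit 3B 72,377.76.
Rounded to nearest $5: Unit 2A $145,610; Unit 5A $78,355; Unit 3B $72,380. Sum = $296,345.
Sum already equals the total — no adjustment.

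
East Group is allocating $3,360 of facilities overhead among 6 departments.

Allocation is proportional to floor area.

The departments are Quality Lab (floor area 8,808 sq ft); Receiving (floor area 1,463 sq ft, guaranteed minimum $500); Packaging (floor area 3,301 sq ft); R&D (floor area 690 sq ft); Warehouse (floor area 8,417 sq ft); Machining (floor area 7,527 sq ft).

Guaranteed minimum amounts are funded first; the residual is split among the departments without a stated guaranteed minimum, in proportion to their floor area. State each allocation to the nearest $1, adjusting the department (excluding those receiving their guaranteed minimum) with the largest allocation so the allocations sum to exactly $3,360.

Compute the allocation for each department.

Quality Lab: $876 · Receiving: $500 · Packaging: $328 · R&D: $69 · Warehouse: $838 · Machining: $749

Fund the minimums — Receiving $500. Remaining pool $2,860.
Remaining pool split over remaining floor area 28,743: Quality Lab 876.42 → $876; Packaging 328.46 → $328; R&D 68.66 → $69; Warehouse 837.51 → $838; Machining 748.96 → $749.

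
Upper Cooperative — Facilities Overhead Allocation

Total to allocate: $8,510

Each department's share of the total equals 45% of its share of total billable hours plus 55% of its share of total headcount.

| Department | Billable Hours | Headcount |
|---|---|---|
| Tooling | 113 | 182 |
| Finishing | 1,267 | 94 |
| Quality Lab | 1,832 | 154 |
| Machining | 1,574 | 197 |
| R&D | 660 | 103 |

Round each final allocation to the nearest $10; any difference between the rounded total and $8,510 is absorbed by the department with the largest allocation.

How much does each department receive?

Tooling: $1,250 · Finishing: $1,490 · Quality Lab: $2,280 · Machining: $2,370 · R&D: $1,120

Billable hours total 5,446; headcount total 730.
Composite weights (45% billable hours + 55% headcount): Tooling 0.1465; Finishing 0.1755; Quality Lab 0.2674; Machining 0.2785; R&D 0.1321.
Pro-rata amounts: Tooling 1,246.38; Finishing 1,493.62; Quality Lab 2,275.61; Machining 2,369.89; R&D 1,124.50.
After rounding ($10): Tooling $1,250; Finishing $1,490; Quality Lab $2,280; Machining $2,370; R&D $1,120. Sum = $8,510.
No rounding difference to absorb.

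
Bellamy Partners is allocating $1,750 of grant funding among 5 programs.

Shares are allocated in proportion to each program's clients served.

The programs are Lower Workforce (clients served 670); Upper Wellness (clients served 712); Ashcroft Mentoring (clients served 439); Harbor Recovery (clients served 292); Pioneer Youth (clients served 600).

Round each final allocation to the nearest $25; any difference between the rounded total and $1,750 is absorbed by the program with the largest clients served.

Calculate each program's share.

Combined clients served = 670 + 712 + 439 + 292 + 600 = 2,713.
Unrounded shares: Lower Workforce 432.18; Upper Wellness 459.27; Ashcroft Mentoring 283.17; Harbor Recovery 188.35; Pioneer Youth 387.03.
At nearest $25: Lower Workforce $425; Upper Wellness $450; Ashcroft Mentoring $275; Harbor Recovery $200; Pioneer Youth $375. Sum = $1,725.
Difference $1,750 − $1,725 = +$25 applied to largest clients served (Upper Wellness): Upper Wellness becomes $475.

Lower Workforce: $425; Upper Wellness: $475; Ashcroft Mentoring: $275; Harbor Recovery: $200; Pioneer Youth: $375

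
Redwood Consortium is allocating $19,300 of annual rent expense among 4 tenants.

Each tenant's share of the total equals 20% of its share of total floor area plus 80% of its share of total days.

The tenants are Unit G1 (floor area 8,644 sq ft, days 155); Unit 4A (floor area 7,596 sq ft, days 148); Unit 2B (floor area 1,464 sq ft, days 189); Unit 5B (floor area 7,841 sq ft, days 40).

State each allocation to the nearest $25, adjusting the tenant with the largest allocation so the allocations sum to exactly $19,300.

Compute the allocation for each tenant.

Totals — floor area 25,545, days 532.
Combined weights (20% floor area + 80% days): Unit G1 0.3008; Unit 4A 0.2820; Unit 2B 0.2957; Unit 5B 0.1215.
Raw shares: Unit G1 5,804.66; Unit 4A 5,443.14; Unit 2B 5,706.48; Unit 5B 2,345.72.
At nearest $25: Unit G1 $5,800; Unit 4A $5,450; Unit 2B $5,700; Unit 5B $2,350. Sum = $19,300.
Rounded total matches; no reconciliation needed.

Unit G1: $5,800; Unit 4A: $5,450; Unit 2B: $5,700; Unit 5B: $2,350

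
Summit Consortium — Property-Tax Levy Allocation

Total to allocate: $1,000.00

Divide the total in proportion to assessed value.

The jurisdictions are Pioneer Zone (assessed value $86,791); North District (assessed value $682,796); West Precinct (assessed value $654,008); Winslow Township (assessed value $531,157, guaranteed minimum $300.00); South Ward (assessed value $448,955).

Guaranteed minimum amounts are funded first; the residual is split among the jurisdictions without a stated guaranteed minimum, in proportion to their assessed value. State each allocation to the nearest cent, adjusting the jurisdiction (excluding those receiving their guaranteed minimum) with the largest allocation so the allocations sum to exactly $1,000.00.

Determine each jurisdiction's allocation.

Guaranteed amounts: Winslow Township $300.00. Balance $700.00.
Balance split over remaining assessed value 1,872,550: Pioneer Zone 32.4444 → $32.44; North District 255.2440 → $255.24; West Precinct 244.4824 → $244.48; South Ward 167.8292 → $167.83.
Rounding difference +$0.01 applied to North District → $255.25.

Pioneer Zone: $32.44; North District: $255.25; West Precinct: $244.48; Winslow Township: $300.00; South Ward: $167.83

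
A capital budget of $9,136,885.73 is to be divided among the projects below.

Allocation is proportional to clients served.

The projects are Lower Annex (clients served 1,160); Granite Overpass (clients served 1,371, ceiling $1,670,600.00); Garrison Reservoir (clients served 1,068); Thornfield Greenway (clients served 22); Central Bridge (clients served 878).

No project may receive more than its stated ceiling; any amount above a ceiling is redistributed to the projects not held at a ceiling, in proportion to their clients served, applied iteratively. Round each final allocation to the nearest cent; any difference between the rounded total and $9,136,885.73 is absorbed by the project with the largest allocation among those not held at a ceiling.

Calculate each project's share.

Lower Annex: $2,768,827.19 | Granite Overpass: $1,670,600.00 | Garrison Reservoir: $2,549,230.55 | Thornfield Greenway: $52,512.24 | Central Bridge: $2,095,715.75

Combined clients served = 4,499.
Proportional shares (ignoring caps): Lower Annex 2,355,809.6125; Granite Overpass 2,784,323.2576; Garrison Reservoir 2,168,969.5398; Thornfield Greenway 44,679.1478; Central Bridge 1,783,104.1722.
Cap binds for Granite Overpass ($1,670,600.00); balance $7,466,285.73 reallocated over remaining clients served 3,128.
Shares after redistribution: Lower Annex 2,768,827.1889 → $2,768,827.19; Garrison Reservoir 2,549,230.5498 → $2,549,230.55; Thornfield Greenway 52,512.2398 → $52,512.24; Central Bridge 2,095,715.7516 → $2,095,715.75.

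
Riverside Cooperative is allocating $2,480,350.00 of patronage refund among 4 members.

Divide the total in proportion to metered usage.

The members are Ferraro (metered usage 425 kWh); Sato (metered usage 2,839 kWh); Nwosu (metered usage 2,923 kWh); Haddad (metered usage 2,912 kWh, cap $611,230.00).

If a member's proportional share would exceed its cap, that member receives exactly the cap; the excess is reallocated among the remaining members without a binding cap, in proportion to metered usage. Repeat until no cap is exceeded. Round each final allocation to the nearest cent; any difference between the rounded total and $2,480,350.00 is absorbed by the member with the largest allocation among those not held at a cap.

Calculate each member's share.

Combined metered usage = 9,099.
Proportional shares (ignoring caps): Ferraro 115,853.2531; Sato 773,899.7307; Nwosu 796,797.7855; Haddad 793,799.2307.
Held at cap: Haddad ($611,230.00); balance $1,869,120.00 reallocated over remaining metered usage 6,187.
Shares after redistribution: Ferraro 128,394.3753 → $128,394.38; Sato 857,674.4270 → $857,674.43; Nwosu 883,051.1977 → $883,051.20.
Rounding difference −$0.01 applied to Nwosu → $883,051.19.

Ferraro: $128,394.38; Sato: $857,674.43; Nwosu: $883,051.19; Haddad: $611,230.00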